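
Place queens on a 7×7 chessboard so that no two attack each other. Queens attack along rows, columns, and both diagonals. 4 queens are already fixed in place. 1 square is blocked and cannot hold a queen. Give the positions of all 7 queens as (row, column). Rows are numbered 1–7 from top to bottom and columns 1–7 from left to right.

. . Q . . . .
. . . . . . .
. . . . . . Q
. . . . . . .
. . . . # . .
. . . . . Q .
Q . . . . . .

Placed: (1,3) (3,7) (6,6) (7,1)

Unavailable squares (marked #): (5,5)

(1,3) (2,5) (3,7) (4,2) (5,4) (6,6) (7,1)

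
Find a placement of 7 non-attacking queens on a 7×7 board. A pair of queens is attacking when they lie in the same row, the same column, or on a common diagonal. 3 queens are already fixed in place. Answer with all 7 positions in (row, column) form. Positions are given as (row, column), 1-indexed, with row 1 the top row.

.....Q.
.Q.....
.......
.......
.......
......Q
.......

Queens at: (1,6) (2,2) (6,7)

(1,6) (2,2) (3,5) (4,1) (5,4) (6,7) (7,3)

Row 3: attacked by (1,6)→{4,6}; (2,2)→{1,2,3}; (6,7)→{4,7}. Safe: 5. Place at column 5.
Row 4: attacked by (1,6)→{3,6}; (2,2)→{2,4}; (3,5)→{4,5,6}; (6,7)→{5,7}. Safe: 1. Place at column 1.
Row 5: attacked by (1,6)→{2,6}; (2,2)→{2,5}; (3,5)→{3,5,7}; (4,1)→{1,2}; (6,7)→{6,7}. Safe: 4. Place at column 4.
Row 7: attacked by (1,6)→{6}; (2,2)→{2,7}; (3,5)→{1,5}; (4,1)→{1,4}; (5,4)→{2,4,6}; (6,7)→{6,7}. Safe: 3. Place at column 3.
Columns [6, 2, 5, 1, 4, 7, 3], r−c [-5, 0, -2, 3, 1, -1, 4], r+c [7, 4, 8, 5, 9, 13, 10] are all distinct, so no two queens attack.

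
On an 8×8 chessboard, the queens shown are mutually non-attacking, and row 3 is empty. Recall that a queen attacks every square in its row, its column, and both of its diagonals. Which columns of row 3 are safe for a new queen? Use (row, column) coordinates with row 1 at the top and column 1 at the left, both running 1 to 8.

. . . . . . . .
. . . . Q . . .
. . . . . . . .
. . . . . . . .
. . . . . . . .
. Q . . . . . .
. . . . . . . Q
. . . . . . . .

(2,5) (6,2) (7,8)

columns 1, 3, 7

(2,5) attacks row 3 at column 5 and diagonals 4, 6.
(6,2) attacks row 3 at column 2 and diagonals 5.
(7,8) attacks row 3 at column 8 and diagonals 4.
Attacked columns: {2, 4, 5, 6, 8}. Safe: {1, 3, 7}.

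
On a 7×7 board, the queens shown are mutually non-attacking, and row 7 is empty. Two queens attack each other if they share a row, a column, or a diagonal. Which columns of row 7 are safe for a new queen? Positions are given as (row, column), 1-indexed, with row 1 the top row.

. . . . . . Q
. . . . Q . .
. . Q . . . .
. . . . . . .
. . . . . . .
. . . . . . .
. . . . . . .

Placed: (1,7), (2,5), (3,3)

columns 2, 4, 6

(1,7) attacks row 7 at column 7 and diagonals 1.
(2,5) attacks row 7 at column 5.
(3,3) attacks row 7 at column 3 and diagonals 7.
Attacked columns: {1, 3, 5, 7}. Safe: {2, 4, 6}.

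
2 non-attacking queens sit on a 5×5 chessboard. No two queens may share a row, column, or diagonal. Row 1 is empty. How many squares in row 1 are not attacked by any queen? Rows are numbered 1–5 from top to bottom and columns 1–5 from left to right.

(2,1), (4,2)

(2,1) attacks row 1 at column 1 and diagonals 2.
(4,2) attacks row 1 at column 2 and diagonals 5.
Attacked columns: {1, 2, 5}. Safe: {3, 4}.

2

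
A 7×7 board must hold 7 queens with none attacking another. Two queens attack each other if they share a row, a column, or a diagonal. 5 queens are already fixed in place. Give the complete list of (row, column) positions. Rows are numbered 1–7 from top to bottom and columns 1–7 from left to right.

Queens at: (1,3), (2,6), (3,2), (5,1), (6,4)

Row 4: attacked by (1,3)→{3,6}; (2,6)→{4,6}; (3,2)→{1,2,3}; (5,1)→{1,2}; (6,4)→{2,4,6}. Safe: 5, 7. Place at column 5.
Row 7: attacked by (1,3)→{3}; (2,6)→{1,6}; (3,2)→{2,6}; (4,5)→{2,5}; (5,1)→{1,3}; (6,4)→{3,4,5}. Safe: 7. Place at column 7.
Columns [3, 6, 2, 5, 1, 4, 7], r−c [-2, -4, 1, -1, 4, 2, 0], r+c [4, 8, 5, 9, 6, 10, 14] are all distinct, so no two queens attack.

(1,3) (2,6) (3,2) (4,5) (5,1) (6,4) (7,7)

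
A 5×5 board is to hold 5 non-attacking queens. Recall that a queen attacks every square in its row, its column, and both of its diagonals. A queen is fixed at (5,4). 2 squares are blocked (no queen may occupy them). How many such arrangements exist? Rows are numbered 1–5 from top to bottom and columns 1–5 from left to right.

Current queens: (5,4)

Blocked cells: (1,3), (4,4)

Branch on row 1: col 1 → 1; col 2 → 1; col 5 → 0.
Sum: 1 + 1 + 0 = 2.

2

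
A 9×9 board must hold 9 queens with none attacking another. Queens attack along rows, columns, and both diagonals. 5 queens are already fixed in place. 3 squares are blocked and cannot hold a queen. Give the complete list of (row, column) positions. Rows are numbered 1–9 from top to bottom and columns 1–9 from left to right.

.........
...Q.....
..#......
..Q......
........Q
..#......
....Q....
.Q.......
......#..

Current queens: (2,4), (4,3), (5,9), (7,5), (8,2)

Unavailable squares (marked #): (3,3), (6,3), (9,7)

Row 1: attacked by (2,4)→{3,4,5}; (4,3)→{3,6}; (5,9)→{5,9}; (7,5)→{5}; (8,2)→{2,9}. Safe: 1, 7, 8. Place at column 1.
Row 3: attacked by (1,1)→{1,3}; (2,4)→{3,4,5}; (4,3)→{2,3,4}; (5,9)→{7,9}; (7,5)→{1,5,9}; (8,2)→{2,7}. Blocked: 3. Safe: 6, 8. Place at column 8.
Row 6: attacked by (1,1)→{1,6}; (2,4)→{4,8}; (3,8)→{5,8}; (4,3)→{1,3,5}; (5,9)→{8,9}; (7,5)→{4,5,6}; (8,2)→{2,4}. Blocked: 3. Safe: 7. Place at column 7.
Row 9: attacked by (1,1)→{1,9}; (2,4)→{4}; (3,8)→{2,8}; (4,3)→{3,8}; (5,9)→{5,9}; (6,7)→{4,7}; (7,5)→{3,5,7}; (8,2)→{1,2,3}. Blocked: 7. Safe: 6. Place at column 6.
Columns [1, 4, 8, 3, 9, 7, 5, 2, 6], r−c [0, -2, -5, 1, -4, -1, 2, 6, 3], r+c [2, 6, 11, 7, 14, 13, 12, 10, 15] are all distinct, so no two queens attack.

(1,1) (2,4) (3,8) (4,3) (5,9) (6,7) (7,5) (8,2) (9,6)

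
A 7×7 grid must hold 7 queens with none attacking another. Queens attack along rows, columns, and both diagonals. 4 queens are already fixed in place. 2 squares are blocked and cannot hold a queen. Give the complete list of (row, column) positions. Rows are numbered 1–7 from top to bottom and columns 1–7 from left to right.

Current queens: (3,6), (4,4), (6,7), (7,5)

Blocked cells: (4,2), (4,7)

Row 1: attacked by (3,6)→{4,6}; (4,4)→{1,4,7}; (6,7)→{2,7}; (7,5)→{5}. Safe: 3. Place at column 3.
Row 2: attacked by (1,3)→{2,3,4}; (3,6)→{5,6,7}; (4,4)→{2,4,6}; (6,7)→{3,7}; (7,5)→{5}. Safe: 1. Place at column 1.
Row 5: attacked by (1,3)→{3,7}; (2,1)→{1,4}; (3,6)→{4,6}; (4,4)→{3,4,5}; (6,7)→{6,7}; (7,5)→{3,5,7}. Safe: 2. Place at column 2.
Columns [3, 1, 6, 4, 2, 7, 5], r−c [-2, 1, -3, 0, 3, -1, 2], r+c [4, 3, 9, 8, 7, 13, 12] are all distinct, so no two queens attack.

(1,3) (2,1) (3,6) (4,4) (5,2) (6,7) (7,5)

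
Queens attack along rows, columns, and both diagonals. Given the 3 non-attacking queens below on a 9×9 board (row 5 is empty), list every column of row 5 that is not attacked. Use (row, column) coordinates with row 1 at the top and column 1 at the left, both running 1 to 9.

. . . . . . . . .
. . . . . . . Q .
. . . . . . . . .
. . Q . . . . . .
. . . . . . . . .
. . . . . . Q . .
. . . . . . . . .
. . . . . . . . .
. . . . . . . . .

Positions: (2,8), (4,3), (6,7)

columns 1, 9

(2,8) attacks row 5 at column 8 and diagonals 5.
(4,3) attacks row 5 at column 3 and diagonals 2, 4.
(6,7) attacks row 5 at column 7 and diagonals 6, 8.
Attacked columns: {2, 3, 4, 5, 6, 7, 8}. Safe: {1, 9}.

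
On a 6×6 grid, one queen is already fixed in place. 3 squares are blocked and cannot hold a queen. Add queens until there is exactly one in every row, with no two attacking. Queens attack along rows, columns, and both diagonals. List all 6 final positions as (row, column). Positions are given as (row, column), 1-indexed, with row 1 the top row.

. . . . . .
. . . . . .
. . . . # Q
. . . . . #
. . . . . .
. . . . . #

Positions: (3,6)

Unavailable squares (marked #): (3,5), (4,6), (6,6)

(1,2) (2,4) (3,6) (4,1) (5,3) (6,5)

Row 1: attacked by (3,6)→{4,6}. Safe: 1, 2, 3, 5. Place at column 2.
Row 2: attacked by (1,2)→{1,2,3}; (3,6)→{5,6}. Safe: 4. Place at column 4.
Row 4: attacked by (1,2)→{2,5}; (2,4)→{2,4,6}; (3,6)→{5,6}. Blocked: 6. Safe: 1, 3. Place at column 1.
Row 5: attacked by (1,2)→{2,6}; (2,4)→{1,4}; (3,6)→{4,6}; (4,1)→{1,2}. Safe: 3, 5. Place at column 3.
Row 6: attacked by (1,2)→{2}; (2,4)→{4}; (3,6)→{3,6}; (4,1)→{1,3}; (5,3)→{2,3,4}. Blocked: 6. Safe: 5. Place at column 5.
Columns [2, 4, 6, 1, 3, 5], r−c [-1, -2, -3, 3, 2, 1], r+c [3, 6, 9, 5, 8, 11] are all distinct, so no two queens attack.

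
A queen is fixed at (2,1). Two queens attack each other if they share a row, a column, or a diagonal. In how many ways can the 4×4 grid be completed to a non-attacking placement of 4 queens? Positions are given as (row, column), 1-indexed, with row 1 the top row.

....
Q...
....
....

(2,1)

Branch on row 1: col 3 → 1; col 4 → 0.
Sum: 1 + 0 = 1.

1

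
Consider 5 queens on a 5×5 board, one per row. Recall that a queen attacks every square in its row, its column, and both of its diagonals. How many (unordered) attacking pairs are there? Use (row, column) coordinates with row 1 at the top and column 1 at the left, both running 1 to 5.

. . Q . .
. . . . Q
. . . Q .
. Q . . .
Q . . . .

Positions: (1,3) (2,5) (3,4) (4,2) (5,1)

Same diagonal: (2,5)–(3,4) (|2−3| = |5−4| = 1); (4,2)–(5,1) (|4−5| = |2−1| = 1).
Total attacking pairs: 2.

2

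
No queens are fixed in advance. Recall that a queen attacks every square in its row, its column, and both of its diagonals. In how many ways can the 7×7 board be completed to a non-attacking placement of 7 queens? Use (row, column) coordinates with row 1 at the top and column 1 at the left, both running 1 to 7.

Branch on row 1: col 1 → 4; col 2 → 7; col 3 → 6; col 4 → 6; col 5 → 6; col 6 → 7; col 7 → 4.
Sum: 4 + 7 + 6 + 6 + 6 + 7 + 4 = 40.
(This is the classic 7-queens count.)

40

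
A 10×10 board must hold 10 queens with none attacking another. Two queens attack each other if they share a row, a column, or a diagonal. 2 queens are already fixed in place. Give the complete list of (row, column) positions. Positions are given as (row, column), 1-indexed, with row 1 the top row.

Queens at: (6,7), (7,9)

Row 1: attacked by (6,7)→{2,7}; (7,9)→{3,9}. Safe: 1, 4, 5, 6, 8, 10. Place at column 5.
Row 2: attacked by (1,5)→{4,5,6}; (6,7)→{3,7}; (7,9)→{4,9}. Safe: 1, 2, 8, 10. Place at column 10.
Row 3: attacked by (1,5)→{3,5,7}; (2,10)→{9,10}; (6,7)→{4,7,10}; (7,9)→{5,9}. Safe: 1, 2, 6, 8. Place at column 6.
Row 4: attacked by (1,5)→{2,5,8}; (2,10)→{8,10}; (3,6)→{5,6,7}; (6,7)→{5,7,9}; (7,9)→{6,9}. Safe: 1, 3, 4. Place at column 4.
Row 5: attacked by (1,5)→{1,5,9}; (2,10)→{7,10}; (3,6)→{4,6,8}; (4,4)→{3,4,5}; (6,7)→{6,7,8}; (7,9)→{7,9}. Safe: 2. Place at column 2.
Row 8: attacked by (1,5)→{5}; (2,10)→{4,10}; (3,6)→{1,6}; (4,4)→{4,8}; (5,2)→{2,5}; (6,7)→{5,7,9}; (7,9)→{8,9,10}. Safe: 3. Place at column 3.
Row 9: attacked by (1,5)→{5}; (2,10)→{3,10}; (3,6)→{6}; (4,4)→{4,9}; (5,2)→{2,6}; (6,7)→{4,7,10}; (7,9)→{7,9}; (8,3)→{2,3,4}. Safe: 1, 8. Place at column 1.
Row 10: attacked by (1,5)→{5}; (2,10)→{2,10}; (3,6)→{6}; (4,4)→{4,10}; (5,2)→{2,7}; (6,7)→{3,7}; (7,9)→{6,9}; (8,3)→{1,3,5}; (9,1)→{1,2}. Safe: 8. Place at column 8.
Columns [5, 10, 6, 4, 2, 7, 9, 3, 1, 8], r−c [-4, -8, -3, 0, 3, -1, -2, 5, 8, 2], r+c [6, 12, 9, 8, 7, 13, 16, 11, 10, 18] are all distinct, so no two queens attack.

(1,5) (2,10) (3,6) (4,4) (5,2) (6,7) (7,9) (8,3) (9,1) (10,8)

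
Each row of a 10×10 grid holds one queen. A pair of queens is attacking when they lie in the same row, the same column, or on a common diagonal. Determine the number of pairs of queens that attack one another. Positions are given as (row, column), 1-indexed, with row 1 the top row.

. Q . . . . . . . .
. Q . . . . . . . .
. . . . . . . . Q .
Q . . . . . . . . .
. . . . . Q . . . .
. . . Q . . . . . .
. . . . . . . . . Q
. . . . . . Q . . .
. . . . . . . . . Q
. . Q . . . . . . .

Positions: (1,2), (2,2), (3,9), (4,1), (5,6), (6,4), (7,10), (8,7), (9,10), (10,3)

5

Same column: (1,2)–(2,2) (column 2); (7,10)–(9,10) (column 10).
Same diagonal: (1,2)–(5,6) (|1−5| = |2−6| = 4); (1,2)–(9,10) (|1−9| = |2−10| = 8); (5,6)–(9,10) (|5−9| = |6−10| = 4).
Total attacking pairs: 5.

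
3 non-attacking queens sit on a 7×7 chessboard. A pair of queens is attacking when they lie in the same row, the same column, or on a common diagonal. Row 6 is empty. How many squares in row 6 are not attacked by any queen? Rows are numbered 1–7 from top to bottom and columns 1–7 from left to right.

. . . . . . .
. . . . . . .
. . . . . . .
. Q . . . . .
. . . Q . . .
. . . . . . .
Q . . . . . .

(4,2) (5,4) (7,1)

(4,2) attacks row 6 at column 2 and diagonals 4.
(5,4) attacks row 6 at column 4 and diagonals 3, 5.
(7,1) attacks row 6 at column 1 and diagonals 2.
Attacked columns: {1, 2, 3, 4, 5}. Safe: {6, 7}.

2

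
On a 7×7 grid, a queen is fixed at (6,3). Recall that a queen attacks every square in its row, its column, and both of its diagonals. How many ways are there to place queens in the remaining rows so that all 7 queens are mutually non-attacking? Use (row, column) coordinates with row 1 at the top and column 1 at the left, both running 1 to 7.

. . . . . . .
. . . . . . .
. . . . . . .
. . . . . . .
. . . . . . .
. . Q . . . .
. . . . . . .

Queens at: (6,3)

6

Branch on row 1: col 1 → 0; col 2 → 3; col 4 → 1; col 5 → 0; col 6 → 1; col 7 → 1.
Sum: 0 + 3 + 1 + 0 + 1 + 1 = 6.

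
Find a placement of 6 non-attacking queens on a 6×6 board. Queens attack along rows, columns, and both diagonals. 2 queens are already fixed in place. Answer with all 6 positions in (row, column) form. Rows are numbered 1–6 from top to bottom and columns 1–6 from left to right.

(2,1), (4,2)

(1,4) (2,1) (3,5) (4,2) (5,6) (6,3)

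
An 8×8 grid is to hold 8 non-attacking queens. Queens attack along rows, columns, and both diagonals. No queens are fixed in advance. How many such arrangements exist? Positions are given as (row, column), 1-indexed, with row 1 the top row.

Branch on row 1: col 1 → 4; col 2 → 8; col 3 → 16; col 4 → 18; col 5 → 18; col 6 → 16; col 7 → 8; col 8 → 4.
Sum: 4 + 8 + 16 + 18 + 18 + 16 + 8 + 4 = 92.
(This is the classic 8-queens count.)

92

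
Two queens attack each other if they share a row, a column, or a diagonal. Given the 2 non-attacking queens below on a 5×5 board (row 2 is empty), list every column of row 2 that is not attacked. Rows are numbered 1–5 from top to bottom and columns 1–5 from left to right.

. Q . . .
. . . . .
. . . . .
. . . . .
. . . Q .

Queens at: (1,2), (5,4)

columns 5

(1,2) attacks row 2 at column 2 and diagonals 1, 3.
(5,4) attacks row 2 at column 4 and diagonals 1.
Attacked columns: {1, 2, 3, 4}. Safe: {5}.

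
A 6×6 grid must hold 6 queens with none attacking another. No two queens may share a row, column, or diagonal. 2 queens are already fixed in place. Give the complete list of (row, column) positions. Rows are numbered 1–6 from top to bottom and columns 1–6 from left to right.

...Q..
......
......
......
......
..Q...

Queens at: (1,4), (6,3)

Row 2: attacked by (1,4)→{3,4,5}; (6,3)→{3}. Safe: 1, 2, 6. Place at column 1.
Row 3: attacked by (1,4)→{2,4,6}; (2,1)→{1,2}; (6,3)→{3,6}. Safe: 5. Place at column 5.
Row 4: attacked by (1,4)→{1,4}; (2,1)→{1,3}; (3,5)→{4,5,6}; (6,3)→{1,3,5}. Safe: 2. Place at column 2.
Row 5: attacked by (1,4)→{4}; (2,1)→{1,4}; (3,5)→{3,5}; (4,2)→{1,2,3}; (6,3)→{2,3,4}. Safe: 6. Place at column 6.
Columns [4, 1, 5, 2, 6, 3], r−c [-3, 1, -2, 2, -1, 3], r+c [5, 3, 8, 6, 11, 9] are all distinct, so no two queens attack.

(1,4) (2,1) (3,5) (4,2) (5,6) (6,3)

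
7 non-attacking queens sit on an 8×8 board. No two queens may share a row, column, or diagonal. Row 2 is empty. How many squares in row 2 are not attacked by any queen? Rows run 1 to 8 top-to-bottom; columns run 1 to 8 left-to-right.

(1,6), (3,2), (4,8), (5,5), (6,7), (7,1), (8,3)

(1,6) attacks row 2 at column 6 and diagonals 5, 7.
(3,2) attacks row 2 at column 2 and diagonals 1, 3.
(4,8) attacks row 2 at column 8 and diagonals 6.
(5,5) attacks row 2 at column 5 and diagonals 2, 8.
(6,7) attacks row 2 at column 7 and diagonals 3.
(7,1) attacks row 2 at column 1 and diagonals 6.
(8,3) attacks row 2 at column 3.
Attacked columns: {1, 2, 3, 5, 6, 7, 8}. Safe: {4}.

1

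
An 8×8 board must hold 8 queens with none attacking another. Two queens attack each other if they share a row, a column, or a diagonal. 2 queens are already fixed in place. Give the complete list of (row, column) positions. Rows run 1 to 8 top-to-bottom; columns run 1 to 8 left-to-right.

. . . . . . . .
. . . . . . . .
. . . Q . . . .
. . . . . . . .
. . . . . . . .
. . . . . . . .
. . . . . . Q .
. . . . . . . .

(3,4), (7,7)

Row 1: attacked by (3,4)→{2,4,6}; (7,7)→{1,7}. Safe: 3, 5, 8. Place at column 5.
Row 2: attacked by (1,5)→{4,5,6}; (3,4)→{3,4,5}; (7,7)→{2,7}. Safe: 1, 8. Place at column 1.
Row 4: attacked by (1,5)→{2,5,8}; (2,1)→{1,3}; (3,4)→{3,4,5}; (7,7)→{4,7}. Safe: 6. Place at column 6.
Row 5: attacked by (1,5)→{1,5}; (2,1)→{1,4}; (3,4)→{2,4,6}; (4,6)→{5,6,7}; (7,7)→{5,7}. Safe: 3, 8. Place at column 8.
Row 6: attacked by (1,5)→{5}; (2,1)→{1,5}; (3,4)→{1,4,7}; (4,6)→{4,6,8}; (5,8)→{7,8}; (7,7)→{6,7,8}. Safe: 2, 3. Place at column 2.
Row 8: attacked by (1,5)→{5}; (2,1)→{1,7}; (3,4)→{4}; (4,6)→{2,6}; (5,8)→{5,8}; (6,2)→{2,4}; (7,7)→{6,7,8}. Safe: 3. Place at column 3.
Columns [5, 1, 4, 6, 8, 2, 7, 3], r−c [-4, 1, -1, -2, -3, 4, 0, 5], r+c [6, 3, 7, 10, 13, 8, 14, 11] are all distinct, so no two queens attack.

(1,5) (2,1) (3,4) (4,6) (5,8) (6,2) (7,7) (8,3)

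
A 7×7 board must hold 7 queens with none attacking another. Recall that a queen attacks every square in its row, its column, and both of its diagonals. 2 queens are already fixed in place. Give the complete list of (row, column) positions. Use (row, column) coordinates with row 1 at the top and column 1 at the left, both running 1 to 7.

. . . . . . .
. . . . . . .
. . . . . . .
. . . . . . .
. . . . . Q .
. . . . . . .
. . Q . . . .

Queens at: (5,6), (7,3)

(1,5) (2,7) (3,2) (4,4) (5,6) (6,1) (7,3)

Row 1: attacked by (5,6)→{2,6}; (7,3)→{3}. Safe: 1, 4, 5, 7. Place at column 5.
Row 2: attacked by (1,5)→{4,5,6}; (5,6)→{3,6}; (7,3)→{3}. Safe: 1, 2, 7. Place at column 7.
Row 3: attacked by (1,5)→{3,5,7}; (2,7)→{6,7}; (5,6)→{4,6}; (7,3)→{3,7}. Safe: 1, 2. Place at column 2.
Row 4: attacked by (1,5)→{2,5}; (2,7)→{5,7}; (3,2)→{1,2,3}; (5,6)→{5,6,7}; (7,3)→{3,6}. Safe: 4. Place at column 4.
Row 6: attacked by (1,5)→{5}; (2,7)→{3,7}; (3,2)→{2,5}; (4,4)→{2,4,6}; (5,6)→{5,6,7}; (7,3)→{2,3,4}. Safe: 1. Place at column 1.
Columns [5, 7, 2, 4, 6, 1, 3], r−c [-4, -5, 1, 0, -1, 5, 4], r+c [6, 9, 5, 8, 11, 7, 10] are all distinct, so no two queens attack.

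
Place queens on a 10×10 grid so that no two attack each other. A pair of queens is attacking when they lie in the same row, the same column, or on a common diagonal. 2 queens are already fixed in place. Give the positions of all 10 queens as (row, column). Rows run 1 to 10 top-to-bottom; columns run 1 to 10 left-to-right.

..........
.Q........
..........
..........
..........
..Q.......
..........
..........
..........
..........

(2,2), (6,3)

Row 1: attacked by (2,2)→{1,2,3}; (6,3)→{3,8}. Safe: 4, 5, 6, 7, 9, 10. Place at column 6.
Row 3: attacked by (1,6)→{4,6,8}; (2,2)→{1,2,3}; (6,3)→{3,6}. Safe: 5, 7, 9, 10. Place at column 10.
Row 4: attacked by (1,6)→{3,6,9}; (2,2)→{2,4}; (3,10)→{9,10}; (6,3)→{1,3,5}. Safe: 7, 8. Place at column 7.
Row 5: attacked by (1,6)→{2,6,10}; (2,2)→{2,5}; (3,10)→{8,10}; (4,7)→{6,7,8}; (6,3)→{2,3,4}. Safe: 1, 9. Place at column 9.
Row 7: attacked by (1,6)→{6}; (2,2)→{2,7}; (3,10)→{6,10}; (4,7)→{4,7,10}; (5,9)→{7,9}; (6,3)→{2,3,4}. Safe: 1, 5, 8. Place at column 1.
Row 8: attacked by (1,6)→{6}; (2,2)→{2,8}; (3,10)→{5,10}; (4,7)→{3,7}; (5,9)→{6,9}; (6,3)→{1,3,5}; (7,1)→{1,2}. Safe: 4. Place at column 4.
Row 9: attacked by (1,6)→{6}; (2,2)→{2,9}; (3,10)→{4,10}; (4,7)→{2,7}; (5,9)→{5,9}; (6,3)→{3,6}; (7,1)→{1,3}; (8,4)→{3,4,5}. Safe: 8. Place at column 8.
Row 10: attacked by (1,6)→{6}; (2,2)→{2,10}; (3,10)→{3,10}; (4,7)→{1,7}; (5,9)→{4,9}; (6,3)→{3,7}; (7,1)→{1,4}; (8,4)→{2,4,6}; (9,8)→{7,8,9}. Safe: 5. Place at column 5.
Columns [6, 2, 10, 7, 9, 3, 1, 4, 8, 5], r−c [-5, 0, -7, -3, -4, 3, 6, 4, 1, 5], r+c [7, 4, 13, 11, 14, 9, 8, 12, 17, 15] are all distinct, so no two queens attack.

(1,6) (2,2) (3,10) (4,7) (5,9) (6,3) (7,1) (8,4) (9,8) (10,5)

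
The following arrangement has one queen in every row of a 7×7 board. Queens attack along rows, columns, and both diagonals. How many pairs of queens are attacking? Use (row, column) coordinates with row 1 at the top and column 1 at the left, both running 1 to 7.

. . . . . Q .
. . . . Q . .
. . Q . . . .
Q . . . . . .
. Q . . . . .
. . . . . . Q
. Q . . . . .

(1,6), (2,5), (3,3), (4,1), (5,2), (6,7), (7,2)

Same column: (5,2)–(7,2) (column 2).
Same diagonal: (1,6)–(2,5) (|1−2| = |6−5| = 1); (1,6)–(5,2) (|1−5| = |6−2| = 4); (2,5)–(5,2) (|2−5| = |5−2| = 3); (4,1)–(5,2) (|4−5| = |1−2| = 1).
Total attacking pairs: 5.

5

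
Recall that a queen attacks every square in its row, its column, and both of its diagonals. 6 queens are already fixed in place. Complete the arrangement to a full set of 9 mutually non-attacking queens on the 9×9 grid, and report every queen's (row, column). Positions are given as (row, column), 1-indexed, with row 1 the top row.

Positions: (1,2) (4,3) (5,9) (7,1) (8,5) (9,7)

Row 2: attacked by (1,2)→{1,2,3}; (4,3)→{1,3,5}; (5,9)→{6,9}; (7,1)→{1,6}; (8,5)→{5}; (9,7)→{7}. Safe: 4, 8. Place at column 4.
Row 3: attacked by (1,2)→{2,4}; (2,4)→{3,4,5}; (4,3)→{2,3,4}; (5,9)→{7,9}; (7,1)→{1,5}; (8,5)→{5}; (9,7)→{1,7}. Safe: 6, 8. Place at column 8.
Row 6: attacked by (1,2)→{2,7}; (2,4)→{4,8}; (3,8)→{5,8}; (4,3)→{1,3,5}; (5,9)→{8,9}; (7,1)→{1,2}; (8,5)→{3,5,7}; (9,7)→{4,7}. Safe: 6. Place at column 6.
Columns [2, 4, 8, 3, 9, 6, 1, 5, 7], r−c [-1, -2, -5, 1, -4, 0, 6, 3, 2], r+c [3, 6, 11, 7, 14, 12, 8, 13, 16] are all distinct, so no two queens attack.

(1,2) (2,4) (3,8) (4,3) (5,9) (6,6) (7,1) (8,5) (9,7)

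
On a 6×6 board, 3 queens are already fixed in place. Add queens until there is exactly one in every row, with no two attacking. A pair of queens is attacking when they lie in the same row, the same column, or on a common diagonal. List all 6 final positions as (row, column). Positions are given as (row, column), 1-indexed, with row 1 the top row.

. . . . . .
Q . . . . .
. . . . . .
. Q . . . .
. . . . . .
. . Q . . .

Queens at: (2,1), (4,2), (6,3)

(1,4) (2,1) (3,5) (4,2) (5,6) (6,3)

Row 1: attacked by (2,1)→{1,2}; (4,2)→{2,5}; (6,3)→{3}. Safe: 4, 6. Place at column 4.
Row 3: attacked by (1,4)→{2,4,6}; (2,1)→{1,2}; (4,2)→{1,2,3}; (6,3)→{3,6}. Safe: 5. Place at column 5.
Row 5: attacked by (1,4)→{4}; (2,1)→{1,4}; (3,5)→{3,5}; (4,2)→{1,2,3}; (6,3)→{2,3,4}. Safe: 6. Place at column 6.
Columns [4, 1, 5, 2, 6, 3], r−c [-3, 1, -2, 2, -1, 3], r+c [5, 3, 8, 6, 11, 9] are all distinct, so no two queens attack.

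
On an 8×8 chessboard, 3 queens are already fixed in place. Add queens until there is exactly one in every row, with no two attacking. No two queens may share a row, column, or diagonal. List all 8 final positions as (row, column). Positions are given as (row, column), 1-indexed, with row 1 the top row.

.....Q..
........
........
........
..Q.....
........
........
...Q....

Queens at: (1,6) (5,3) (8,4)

(1,6) (2,2) (3,7) (4,1) (5,3) (6,5) (7,8) (8,4)

Row 2: attacked by (1,6)→{5,6,7}; (5,3)→{3,6}; (8,4)→{4}. Safe: 1, 2, 8. Place at column 2.
Row 3: attacked by (1,6)→{4,6,8}; (2,2)→{1,2,3}; (5,3)→{1,3,5}; (8,4)→{4}. Safe: 7. Place at column 7.
Row 4: attacked by (1,6)→{3,6}; (2,2)→{2,4}; (3,7)→{6,7,8}; (5,3)→{2,3,4}; (8,4)→{4,8}. Safe: 1, 5. Place at column 1.
Row 6: attacked by (1,6)→{1,6}; (2,2)→{2,6}; (3,7)→{4,7}; (4,1)→{1,3}; (5,3)→{2,3,4}; (8,4)→{2,4,6}. Safe: 5, 8. Place at column 5.
Row 7: attacked by (1,6)→{6}; (2,2)→{2,7}; (3,7)→{3,7}; (4,1)→{1,4}; (5,3)→{1,3,5}; (6,5)→{4,5,6}; (8,4)→{3,4,5}. Safe: 8. Place at column 8.
Columns [6, 2, 7, 1, 3, 5, 8, 4], r−c [-5, 0, -4, 3, 2, 1, -1, 4], r+c [7, 4, 10, 5, 8, 11, 15, 12] are all distinct, so no two queens attack.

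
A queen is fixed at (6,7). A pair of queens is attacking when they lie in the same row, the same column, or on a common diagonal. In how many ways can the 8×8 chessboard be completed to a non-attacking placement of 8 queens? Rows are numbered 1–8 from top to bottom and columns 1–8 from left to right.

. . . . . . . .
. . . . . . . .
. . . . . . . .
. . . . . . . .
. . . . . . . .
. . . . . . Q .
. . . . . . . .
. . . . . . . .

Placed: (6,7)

14

Branch on row 1: col 1 → 1; col 3 → 4; col 4 → 3; col 5 → 3; col 6 → 2; col 8 → 1.
Sum: 1 + 4 + 3 + 3 + 2 + 1 = 14.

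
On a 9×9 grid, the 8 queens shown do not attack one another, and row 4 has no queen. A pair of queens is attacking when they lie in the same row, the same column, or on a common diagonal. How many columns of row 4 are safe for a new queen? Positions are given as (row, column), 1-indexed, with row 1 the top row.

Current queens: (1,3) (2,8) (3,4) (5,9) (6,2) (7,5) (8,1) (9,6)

(1,3) attacks row 4 at column 3 and diagonals 6.
(2,8) attacks row 4 at column 8 and diagonals 6.
(3,4) attacks row 4 at column 4 and diagonals 3, 5.
(5,9) attacks row 4 at column 9 and diagonals 8.
(6,2) attacks row 4 at column 2 and diagonals 4.
(7,5) attacks row 4 at column 5 and diagonals 2, 8.
(8,1) attacks row 4 at column 1 and diagonals 5.
(9,6) attacks row 4 at column 6 and diagonals 1.
Attacked columns: {1, 2, 3, 4, 5, 6, 8, 9}. Safe: {7}.

1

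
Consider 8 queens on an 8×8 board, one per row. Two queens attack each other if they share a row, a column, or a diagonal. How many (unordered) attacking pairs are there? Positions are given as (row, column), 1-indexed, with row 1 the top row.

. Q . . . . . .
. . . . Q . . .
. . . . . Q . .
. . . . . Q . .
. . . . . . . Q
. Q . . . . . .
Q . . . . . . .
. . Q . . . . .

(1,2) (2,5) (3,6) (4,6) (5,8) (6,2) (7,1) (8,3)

Same column: (1,2)–(6,2) (column 2); (3,6)–(4,6) (column 6).
Same diagonal: (2,5)–(3,6) (|2−3| = |5−6| = 1); (2,5)–(5,8) (|2−5| = |5−8| = 3); (3,6)–(5,8) (|3−5| = |6−8| = 2); (6,2)–(7,1) (|6−7| = |2−1| = 1).
Total attacking pairs: 6.

6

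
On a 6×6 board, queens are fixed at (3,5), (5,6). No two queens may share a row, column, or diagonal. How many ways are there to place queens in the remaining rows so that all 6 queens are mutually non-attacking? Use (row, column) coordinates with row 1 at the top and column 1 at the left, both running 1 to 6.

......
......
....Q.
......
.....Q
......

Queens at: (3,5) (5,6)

Branch on row 1: col 1 → 0; col 4 → 1.
Sum: 0 + 1 = 1.

1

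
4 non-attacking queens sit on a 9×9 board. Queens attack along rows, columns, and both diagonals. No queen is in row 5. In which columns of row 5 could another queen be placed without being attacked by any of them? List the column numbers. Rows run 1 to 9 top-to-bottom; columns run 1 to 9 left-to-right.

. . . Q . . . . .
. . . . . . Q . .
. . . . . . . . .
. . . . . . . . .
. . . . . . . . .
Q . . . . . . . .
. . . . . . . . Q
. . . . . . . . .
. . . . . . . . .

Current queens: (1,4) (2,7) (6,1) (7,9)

columns 3, 5, 6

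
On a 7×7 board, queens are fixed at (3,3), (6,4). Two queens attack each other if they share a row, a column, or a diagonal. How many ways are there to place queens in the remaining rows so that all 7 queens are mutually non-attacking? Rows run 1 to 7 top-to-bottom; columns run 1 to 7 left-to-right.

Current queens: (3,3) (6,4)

Branch on row 1: col 2 → 1; col 6 → 0; col 7 → 1.
Sum: 1 + 0 + 1 = 2.

2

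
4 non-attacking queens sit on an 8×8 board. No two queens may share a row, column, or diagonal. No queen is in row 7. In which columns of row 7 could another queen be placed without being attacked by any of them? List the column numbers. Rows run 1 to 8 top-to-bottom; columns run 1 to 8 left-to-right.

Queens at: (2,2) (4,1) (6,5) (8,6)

(2,2) attacks row 7 at column 2 and diagonals 7.
(4,1) attacks row 7 at column 1 and diagonals 4.
(6,5) attacks row 7 at column 5 and diagonals 4, 6.
(8,6) attacks row 7 at column 6 and diagonals 5, 7.
Attacked columns: {1, 2, 4, 5, 6, 7}. Safe: {3, 8}.

columns 3, 8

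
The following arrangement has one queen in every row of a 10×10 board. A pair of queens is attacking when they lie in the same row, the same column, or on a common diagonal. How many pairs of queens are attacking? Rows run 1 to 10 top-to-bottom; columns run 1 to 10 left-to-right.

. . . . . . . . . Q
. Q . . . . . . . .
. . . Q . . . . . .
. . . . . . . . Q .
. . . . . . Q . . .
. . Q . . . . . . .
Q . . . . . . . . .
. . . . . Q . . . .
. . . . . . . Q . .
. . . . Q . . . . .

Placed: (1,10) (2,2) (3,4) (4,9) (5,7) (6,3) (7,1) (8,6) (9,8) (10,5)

0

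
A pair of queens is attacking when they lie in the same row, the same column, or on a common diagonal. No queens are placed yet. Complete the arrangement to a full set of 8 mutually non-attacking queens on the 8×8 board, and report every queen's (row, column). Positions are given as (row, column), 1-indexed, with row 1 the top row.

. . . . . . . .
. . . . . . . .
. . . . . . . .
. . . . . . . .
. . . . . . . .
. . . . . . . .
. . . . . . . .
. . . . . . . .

Row 1: Safe: 1, 2, 3, 4, 5, 6, 7, 8. Place at column 6.
Row 2: attacked by (1,6)→{5,6,7}. Safe: 1, 2, 3, 4, 8. Place at column 8.
Row 3: attacked by (1,6)→{4,6,8}; (2,8)→{7,8}. Safe: 1, 2, 3, 5. Place at column 2.
Row 4: attacked by (1,6)→{3,6}; (2,8)→{6,8}; (3,2)→{1,2,3}. Safe: 4, 5, 7. Place at column 4.
Row 5: attacked by (1,6)→{2,6}; (2,8)→{5,8}; (3,2)→{2,4}; (4,4)→{3,4,5}. Safe: 1, 7. Place at column 1.
Row 6: attacked by (1,6)→{1,6}; (2,8)→{4,8}; (3,2)→{2,5}; (4,4)→{2,4,6}; (5,1)→{1,2}. Safe: 3, 7. Place at column 7.
Row 7: attacked by (1,6)→{6}; (2,8)→{3,8}; (3,2)→{2,6}; (4,4)→{1,4,7}; (5,1)→{1,3}; (6,7)→{6,7,8}. Safe: 5. Place at column 5.
Row 8: attacked by (1,6)→{6}; (2,8)→{2,8}; (3,2)→{2,7}; (4,4)→{4,8}; (5,1)→{1,4}; (6,7)→{5,7}; (7,5)→{4,5,6}. Safe: 3. Place at column 3.
Columns [6, 8, 2, 4, 1, 7, 5, 3], r−c [-5, -6, 1, 0, 4, -1, 2, 5], r+c [7, 10, 5, 8, 6, 13, 12, 11] are all distinct, so no two queens attack.

(1,6) (2,8) (3,2) (4,4) (5,1) (6,7) (7,5) (8,3)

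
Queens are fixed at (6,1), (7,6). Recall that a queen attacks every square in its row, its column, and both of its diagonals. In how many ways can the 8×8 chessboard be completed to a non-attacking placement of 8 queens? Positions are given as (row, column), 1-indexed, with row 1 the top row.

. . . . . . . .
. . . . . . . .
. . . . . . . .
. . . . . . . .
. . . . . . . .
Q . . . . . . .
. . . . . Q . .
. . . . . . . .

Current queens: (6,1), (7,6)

2

Branch on row 1: col 2 → 0; col 3 → 0; col 4 → 0; col 5 → 1; col 7 → 1; col 8 → 0.
Sum: 0 + 0 + 0 + 1 + 1 + 0 = 2.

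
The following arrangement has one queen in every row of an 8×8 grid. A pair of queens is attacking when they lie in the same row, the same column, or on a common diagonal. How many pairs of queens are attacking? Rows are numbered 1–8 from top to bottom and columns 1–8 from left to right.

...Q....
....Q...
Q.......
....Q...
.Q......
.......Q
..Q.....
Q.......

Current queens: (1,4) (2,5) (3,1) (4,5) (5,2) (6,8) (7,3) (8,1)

Same column: (2,5)–(4,5) (column 5); (3,1)–(8,1) (column 1).
Same diagonal: (1,4)–(2,5) (|1−2| = |4−5| = 1); (2,5)–(5,2) (|2−5| = |5−2| = 3); (4,5)–(8,1) (|4−8| = |5−1| = 4).
Total attacking pairs: 5.

5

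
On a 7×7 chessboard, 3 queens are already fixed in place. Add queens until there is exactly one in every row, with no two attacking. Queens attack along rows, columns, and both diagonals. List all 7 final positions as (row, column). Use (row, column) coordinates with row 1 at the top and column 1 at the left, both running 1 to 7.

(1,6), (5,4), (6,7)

(1,6) (2,2) (3,5) (4,1) (5,4) (6,7) (7,3)

Row 2: attacked by (1,6)→{5,6,7}; (5,4)→{1,4,7}; (6,7)→{3,7}. Safe: 2. Place at column 2.
Row 3: attacked by (1,6)→{4,6}; (2,2)→{1,2,3}; (5,4)→{2,4,6}; (6,7)→{4,7}. Safe: 5. Place at column 5.
Row 4: attacked by (1,6)→{3,6}; (2,2)→{2,4}; (3,5)→{4,5,6}; (5,4)→{3,4,5}; (6,7)→{5,7}. Safe: 1. Place at column 1.
Row 7: attacked by (1,6)→{6}; (2,2)→{2,7}; (3,5)→{1,5}; (4,1)→{1,4}; (5,4)→{2,4,6}; (6,7)→{6,7}. Safe: 3. Place at column 3.
Columns [6, 2, 5, 1, 4, 7, 3], r−c [-5, 0, -2, 3, 1, -1, 4], r+c [7, 4, 8, 5, 9, 13, 10] are all distinct, so no two queens attack.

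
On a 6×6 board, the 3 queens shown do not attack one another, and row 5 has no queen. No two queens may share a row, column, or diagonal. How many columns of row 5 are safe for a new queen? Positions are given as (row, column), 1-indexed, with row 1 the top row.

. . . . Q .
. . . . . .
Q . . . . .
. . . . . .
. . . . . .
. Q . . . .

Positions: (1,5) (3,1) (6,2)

(1,5) attacks row 5 at column 5 and diagonals 1.
(3,1) attacks row 5 at column 1 and diagonals 3.
(6,2) attacks row 5 at column 2 and diagonals 1, 3.
Attacked columns: {1, 2, 3, 5}. Safe: {4, 6}.

2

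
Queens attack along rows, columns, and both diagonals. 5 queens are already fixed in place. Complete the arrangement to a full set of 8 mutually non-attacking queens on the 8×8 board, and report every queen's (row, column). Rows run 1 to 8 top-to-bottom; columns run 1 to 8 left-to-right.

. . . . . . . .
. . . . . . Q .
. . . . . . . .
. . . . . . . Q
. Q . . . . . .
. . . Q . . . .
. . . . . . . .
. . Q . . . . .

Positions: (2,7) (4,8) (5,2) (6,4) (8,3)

Row 1: attacked by (2,7)→{6,7,8}; (4,8)→{5,8}; (5,2)→{2,6}; (6,4)→{4}; (8,3)→{3}. Safe: 1. Place at column 1.
Row 3: attacked by (1,1)→{1,3}; (2,7)→{6,7,8}; (4,8)→{7,8}; (5,2)→{2,4}; (6,4)→{1,4,7}; (8,3)→{3,8}. Safe: 5. Place at column 5.
Row 7: attacked by (1,1)→{1,7}; (2,7)→{2,7}; (3,5)→{1,5}; (4,8)→{5,8}; (5,2)→{2,4}; (6,4)→{3,4,5}; (8,3)→{2,3,4}. Safe: 6. Place at column 6.
Columns [1, 7, 5, 8, 2, 4, 6, 3], r−c [0, -5, -2, -4, 3, 2, 1, 5], r+c [2, 9, 8, 12, 7, 10, 13, 11] are all distinct, so no two queens attack.

(1,1) (2,7) (3,5) (4,8) (5,2) (6,4) (7,6) (8,3)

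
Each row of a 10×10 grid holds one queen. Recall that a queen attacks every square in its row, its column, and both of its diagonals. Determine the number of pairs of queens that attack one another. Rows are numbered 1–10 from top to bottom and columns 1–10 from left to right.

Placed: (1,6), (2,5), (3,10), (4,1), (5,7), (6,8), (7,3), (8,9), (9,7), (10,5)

4

Same column: (2,5)–(10,5) (column 5); (5,7)–(9,7) (column 7).
Same diagonal: (1,6)–(2,5) (|1−2| = |6−5| = 1); (5,7)–(6,8) (|5−6| = |7−8| = 1).
Total attacking pairs: 4.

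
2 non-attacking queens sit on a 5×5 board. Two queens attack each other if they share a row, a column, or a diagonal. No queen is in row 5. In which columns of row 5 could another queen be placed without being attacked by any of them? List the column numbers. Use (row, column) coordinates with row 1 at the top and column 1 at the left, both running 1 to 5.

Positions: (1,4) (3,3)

columns 2

(1,4) attacks row 5 at column 4.
(3,3) attacks row 5 at column 3 and diagonals 1, 5.
Attacked columns: {1, 3, 4, 5}. Safe: {2}.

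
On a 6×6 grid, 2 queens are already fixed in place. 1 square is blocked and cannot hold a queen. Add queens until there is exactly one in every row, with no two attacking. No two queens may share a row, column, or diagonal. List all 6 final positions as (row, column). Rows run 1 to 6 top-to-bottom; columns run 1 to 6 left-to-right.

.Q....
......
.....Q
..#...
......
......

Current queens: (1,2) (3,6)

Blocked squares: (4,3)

(1,2) (2,4) (3,6) (4,1) (5,3) (6,5)

Row 2: attacked by (1,2)→{1,2,3}; (3,6)→{5,6}. Safe: 4. Place at column 4.
Row 4: attacked by (1,2)→{2,5}; (2,4)→{2,4,6}; (3,6)→{5,6}. Blocked: 3. Safe: 1. Place at column 1.
Row 5: attacked by (1,2)→{2,6}; (2,4)→{1,4}; (3,6)→{4,6}; (4,1)→{1,2}. Safe: 3, 5. Place at column 3.
Row 6: attacked by (1,2)→{2}; (2,4)→{4}; (3,6)→{3,6}; (4,1)→{1,3}; (5,3)→{2,3,4}. Safe: 5. Place at column 5.
Columns [2, 4, 6, 1, 3, 5], r−c [-1, -2, -3, 3, 2, 1], r+c [3, 6, 9, 5, 8, 11] are all distinct, so no two queens attack.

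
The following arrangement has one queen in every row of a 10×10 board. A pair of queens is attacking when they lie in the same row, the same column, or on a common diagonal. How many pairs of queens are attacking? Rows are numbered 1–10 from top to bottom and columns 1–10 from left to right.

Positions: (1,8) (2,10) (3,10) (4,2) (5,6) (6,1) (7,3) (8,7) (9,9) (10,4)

2

Same column: (2,10)–(3,10) (column 10).
Same diagonal: (1,8)–(3,10) (|1−3| = |8−10| = 2).
Total attacking pairs: 2.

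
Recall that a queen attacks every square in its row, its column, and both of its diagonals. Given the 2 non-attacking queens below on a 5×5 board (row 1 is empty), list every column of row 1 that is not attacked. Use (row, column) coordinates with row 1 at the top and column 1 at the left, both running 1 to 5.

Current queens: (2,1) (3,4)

columns 3, 5

(2,1) attacks row 1 at column 1 and diagonals 2.
(3,4) attacks row 1 at column 4 and diagonals 2.
Attacked columns: {1, 2, 4}. Safe: {3, 5}.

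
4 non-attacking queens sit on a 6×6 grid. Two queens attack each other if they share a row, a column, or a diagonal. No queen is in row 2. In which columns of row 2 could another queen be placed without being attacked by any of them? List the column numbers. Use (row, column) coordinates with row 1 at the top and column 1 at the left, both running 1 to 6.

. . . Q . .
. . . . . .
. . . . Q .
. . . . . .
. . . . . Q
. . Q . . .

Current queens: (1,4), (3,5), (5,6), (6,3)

columns 1, 2

(1,4) attacks row 2 at column 4 and diagonals 3, 5.
(3,5) attacks row 2 at column 5 and diagonals 4, 6.
(5,6) attacks row 2 at column 6 and diagonals 3.
(6,3) attacks row 2 at column 3.
Attacked columns: {3, 4, 5, 6}. Safe: {1, 2}.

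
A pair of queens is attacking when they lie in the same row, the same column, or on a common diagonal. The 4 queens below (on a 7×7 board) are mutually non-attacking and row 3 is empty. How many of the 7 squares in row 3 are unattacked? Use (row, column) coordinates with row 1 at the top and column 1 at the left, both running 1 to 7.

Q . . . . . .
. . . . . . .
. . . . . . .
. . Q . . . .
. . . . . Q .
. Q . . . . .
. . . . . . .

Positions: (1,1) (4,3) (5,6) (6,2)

1

(1,1) attacks row 3 at column 1 and diagonals 3.
(4,3) attacks row 3 at column 3 and diagonals 2, 4.
(5,6) attacks row 3 at column 6 and diagonals 4.
(6,2) attacks row 3 at column 2 and diagonals 5.
Attacked columns: {1, 2, 3, 4, 5, 6}. Safe: {7}.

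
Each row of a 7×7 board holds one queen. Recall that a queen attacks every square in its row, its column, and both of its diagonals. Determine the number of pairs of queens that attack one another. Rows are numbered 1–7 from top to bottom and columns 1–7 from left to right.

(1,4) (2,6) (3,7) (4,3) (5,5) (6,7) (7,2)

3

Same column: (3,7)–(6,7) (column 7).
Same diagonal: (2,6)–(3,7) (|2−3| = |6−7| = 1); (3,7)–(5,5) (|3−5| = |7−5| = 2).
Total attacking pairs: 3.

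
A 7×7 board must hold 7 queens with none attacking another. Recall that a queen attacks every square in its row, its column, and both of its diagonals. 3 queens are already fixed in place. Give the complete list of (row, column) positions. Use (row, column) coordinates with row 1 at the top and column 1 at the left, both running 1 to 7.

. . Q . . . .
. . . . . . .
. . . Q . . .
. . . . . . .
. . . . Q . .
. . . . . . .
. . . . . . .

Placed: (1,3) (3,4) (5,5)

(1,3) (2,7) (3,4) (4,1) (5,5) (6,2) (7,6)

Row 2: attacked by (1,3)→{2,3,4}; (3,4)→{3,4,5}; (5,5)→{2,5}. Safe: 1, 6, 7. Place at column 7.
Row 4: attacked by (1,3)→{3,6}; (2,7)→{5,7}; (3,4)→{3,4,5}; (5,5)→{4,5,6}. Safe: 1, 2. Place at column 1.
Row 6: attacked by (1,3)→{3}; (2,7)→{3,7}; (3,4)→{1,4,7}; (4,1)→{1,3}; (5,5)→{4,5,6}. Safe: 2. Place at column 2.
Row 7: attacked by (1,3)→{3}; (2,7)→{2,7}; (3,4)→{4}; (4,1)→{1,4}; (5,5)→{3,5,7}; (6,2)→{1,2,3}. Safe: 6. Place at column 6.
Columns [3, 7, 4, 1, 5, 2, 6], r−c [-2, -5, -1, 3, 0, 4, 1], r+c [4, 9, 7, 5, 10, 8, 13] are all distinct, so no two queens attack.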